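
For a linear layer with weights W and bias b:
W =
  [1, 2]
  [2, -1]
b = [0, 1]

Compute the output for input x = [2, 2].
y = [6, 3]

Wx = [1×2 + 2×2, 2×2 + -1×2]
   = [6, 2]
y = Wx + b = [6 + 0, 2 + 1] = [6, 3]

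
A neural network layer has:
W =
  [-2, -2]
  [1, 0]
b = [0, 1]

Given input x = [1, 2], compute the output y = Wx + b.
y = [-6, 2]

Wx = [-2×1 + -2×2, 1×1 + 0×2]
   = [-6, 1]
y = Wx + b = [-6 + 0, 1 + 1] = [-6, 2]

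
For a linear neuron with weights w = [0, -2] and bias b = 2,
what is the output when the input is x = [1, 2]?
y = -2

y = (0)(1) + (-2)(2) + 2 = -2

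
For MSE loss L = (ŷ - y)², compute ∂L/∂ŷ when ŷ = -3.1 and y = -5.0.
∂L/∂ŷ = 3.8

∂L/∂ŷ = 2(ŷ - y) = 2(-3.1 - -5.0) = 2(1.9) = 3.8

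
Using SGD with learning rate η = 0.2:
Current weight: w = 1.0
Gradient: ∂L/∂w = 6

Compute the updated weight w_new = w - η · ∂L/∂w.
w_new = -0.2

w_new = w - η·∂L/∂w = 1.0 - 0.2×(6) = 1.0 - (1.2) = -0.2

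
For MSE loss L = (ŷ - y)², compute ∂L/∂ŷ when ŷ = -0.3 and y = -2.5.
∂L/∂ŷ = 4.4

∂L/∂ŷ = 2(ŷ - y) = 2(-0.3 - -2.5) = 2(2.2) = 4.4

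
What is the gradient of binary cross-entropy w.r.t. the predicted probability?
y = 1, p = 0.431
∂L/∂p = -2.32

∂L/∂p = -y/p + (1-y)/(1-p) = -1/0.431 + 0 = -2.32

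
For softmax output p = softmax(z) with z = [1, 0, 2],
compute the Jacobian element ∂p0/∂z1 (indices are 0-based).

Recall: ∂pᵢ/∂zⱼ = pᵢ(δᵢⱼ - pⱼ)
∂p0/∂z1 = -0.02203

p = softmax(z) = [0.2447, 0.09003, 0.6652]
p0 = 0.2447, p1 = 0.09003

∂p0/∂z1 = -p0 × p1 = -0.2447 × 0.09003 = -0.02203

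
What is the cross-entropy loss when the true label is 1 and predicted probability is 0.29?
L = 1.238

L = -1·log(0.29) - 0·log(0.71) = -log(0.29) = 1.238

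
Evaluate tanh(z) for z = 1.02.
0.7699

tanh(1.02) = (e^(1.02) - e^(-1.02))/(e^(1.02) + e^(-1.02)) = 0.7699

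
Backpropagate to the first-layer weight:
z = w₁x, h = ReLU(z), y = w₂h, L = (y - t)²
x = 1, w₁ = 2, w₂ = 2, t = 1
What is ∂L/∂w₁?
∂L/∂w₁ = 12

Forward pass:
z = w₁x = 2×1 = 2
h = ReLU(2) = 2
y = w₂h = 2×2 = 4

Backward pass:
∂L/∂y = 2(y - t) = 2(4 - 1) = 6
∂y/∂h = w₂ = 2
∂h/∂z = 1 (ReLU derivative)
∂z/∂w₁ = x = 1

∂L/∂w₁ = 6 × 2 × 1 × 1 = 12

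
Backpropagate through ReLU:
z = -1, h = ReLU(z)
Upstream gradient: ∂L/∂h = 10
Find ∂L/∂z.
∂L/∂z = 0

h = ReLU(-1) = 0
Since z < 0: ∂h/∂z = 0
∂L/∂z = ∂L/∂h · ∂h/∂z = 10 × 0 = 0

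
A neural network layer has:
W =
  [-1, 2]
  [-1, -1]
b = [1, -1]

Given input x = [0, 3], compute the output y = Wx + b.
y = [7, -4]

Wx = [-1×0 + 2×3, -1×0 + -1×3]
   = [6, -3]
y = Wx + b = [6 + 1, -3 + -1] = [7, -4]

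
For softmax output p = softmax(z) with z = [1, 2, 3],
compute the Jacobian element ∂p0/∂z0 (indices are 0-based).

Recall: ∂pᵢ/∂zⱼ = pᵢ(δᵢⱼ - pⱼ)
∂p0/∂z0 = 0.08193

p = softmax(z) = [0.09003, 0.2447, 0.6652]
p0 = 0.09003

∂p0/∂z0 = p0(1 - p0) = 0.09003 × (1 - 0.09003) = 0.08193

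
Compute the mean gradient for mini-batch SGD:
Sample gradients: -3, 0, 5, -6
Average gradient = -1

Average = (1/4)(-3 + 0 + 5 + -6) = -4/4 = -1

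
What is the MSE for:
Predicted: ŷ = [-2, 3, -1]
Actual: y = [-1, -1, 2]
MSE = 8.667

MSE = (1/3)((-2--1)² + (3--1)² + (-1-2)²) = (1/3)(1 + 16 + 9) = 8.667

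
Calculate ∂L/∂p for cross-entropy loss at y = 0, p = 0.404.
∂L/∂p = 1.678

∂L/∂p = -y/p + (1-y)/(1-p) = 0 + 1/0.596 = 1.678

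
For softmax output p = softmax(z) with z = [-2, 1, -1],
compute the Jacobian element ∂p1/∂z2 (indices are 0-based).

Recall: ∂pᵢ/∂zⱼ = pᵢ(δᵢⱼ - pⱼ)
∂p1/∂z2 = -0.09636

p = softmax(z) = [0.04201, 0.8438, 0.1142]
p1 = 0.8438, p2 = 0.1142

∂p1/∂z2 = -p1 × p2 = -0.8438 × 0.1142 = -0.09636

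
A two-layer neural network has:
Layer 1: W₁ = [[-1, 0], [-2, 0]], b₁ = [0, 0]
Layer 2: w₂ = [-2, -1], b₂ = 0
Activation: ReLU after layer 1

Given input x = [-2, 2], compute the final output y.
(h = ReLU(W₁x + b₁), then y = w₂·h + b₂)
y = -8

Layer 1 pre-activation: z₁ = [2, 4]
After ReLU: h = [2, 4]
Layer 2 output: y = -2×2 + -1×4 + 0 = -8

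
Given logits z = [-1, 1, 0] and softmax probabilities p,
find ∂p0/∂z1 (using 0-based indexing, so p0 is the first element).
∂p0/∂z1 = -0.05989

p = softmax(z) = [0.09003, 0.6652, 0.2447]
p0 = 0.09003, p1 = 0.6652

∂p0/∂z1 = -p0 × p1 = -0.09003 × 0.6652 = -0.05989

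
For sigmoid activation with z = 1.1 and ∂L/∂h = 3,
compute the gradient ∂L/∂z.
∂L/∂z = 0.5621

σ(1.1) = 0.7503
σ'(1.1) = σ(1.1)(1 - σ(1.1)) = 0.7503 × 0.2497 = 0.1874
∂L/∂z = ∂L/∂h · σ'(z) = 3 × 0.1874 = 0.5621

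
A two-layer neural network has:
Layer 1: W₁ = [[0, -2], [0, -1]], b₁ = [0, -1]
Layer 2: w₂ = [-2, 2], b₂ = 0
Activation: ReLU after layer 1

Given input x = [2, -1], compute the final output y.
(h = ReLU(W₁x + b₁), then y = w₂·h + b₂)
y = -4

Layer 1 pre-activation: z₁ = [2, 0]
After ReLU: h = [2, 0]
Layer 2 output: y = -2×2 + 2×0 + 0 = -4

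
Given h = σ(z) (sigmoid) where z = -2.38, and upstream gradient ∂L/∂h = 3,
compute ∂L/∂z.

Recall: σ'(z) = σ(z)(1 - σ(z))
∂L/∂z = 0.2326

σ(-2.38) = 0.08471
σ'(-2.38) = σ(-2.38)(1 - σ(-2.38)) = 0.08471 × 0.9153 = 0.07753
∂L/∂z = ∂L/∂h · σ'(z) = 3 × 0.07753 = 0.2326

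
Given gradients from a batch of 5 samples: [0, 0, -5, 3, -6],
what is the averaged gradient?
Average gradient = -1.6

Average = (1/5)(0 + 0 + -5 + 3 + -6) = -8/5 = -1.6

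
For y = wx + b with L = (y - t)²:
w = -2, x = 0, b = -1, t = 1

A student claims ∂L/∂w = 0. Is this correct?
Correct

y = (-2)(0) + -1 = -1
∂L/∂y = 2(y - t) = 2(-1 - 1) = -4
∂y/∂w = x = 0
∂L/∂w = -4 × 0 = 0

Claimed value: 0
Correct: The correct gradient is 0.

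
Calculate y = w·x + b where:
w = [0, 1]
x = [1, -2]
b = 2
y = 0

y = (0)(1) + (1)(-2) + 2 = 0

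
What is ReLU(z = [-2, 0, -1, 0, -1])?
h = [0, 0, 0, 0, 0]

ReLU applied element-wise: max(0,-2)=0, max(0,0)=0, max(0,-1)=0, max(0,0)=0, max(0,-1)=0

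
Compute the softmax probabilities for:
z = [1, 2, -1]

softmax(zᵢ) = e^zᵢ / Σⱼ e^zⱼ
p = [0.2595, 0.7054, 0.0351]

exp(z) = [2.718, 7.389, 0.3679]
Sum = 10.48
p = [0.2595, 0.7054, 0.0351]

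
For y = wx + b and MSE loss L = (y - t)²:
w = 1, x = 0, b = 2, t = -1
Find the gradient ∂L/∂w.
∂L/∂w = 0

y = wx + b = (1)(0) + 2 = 2
∂L/∂y = 2(y - t) = 2(2 - -1) = 6
∂y/∂w = x = 0
∂L/∂w = ∂L/∂y · ∂y/∂w = 6 × 0 = 0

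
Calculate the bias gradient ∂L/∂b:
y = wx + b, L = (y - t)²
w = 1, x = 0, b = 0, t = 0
∂L/∂b = 0

y = wx + b = (1)(0) + 0 = 0
∂L/∂y = 2(y - t) = 2(0 - 0) = 0
∂y/∂b = 1
∂L/∂b = ∂L/∂y · ∂y/∂b = 0 × 1 = 0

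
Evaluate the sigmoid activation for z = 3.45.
0.9692

sigmoid(3.45) = 1/(1 + e^(-3.45)) = 1/(1 + 0.03175) = 0.9692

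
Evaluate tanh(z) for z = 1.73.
0.9391

tanh(1.73) = (e^(1.73) - e^(-1.73))/(e^(1.73) + e^(-1.73)) = 0.9391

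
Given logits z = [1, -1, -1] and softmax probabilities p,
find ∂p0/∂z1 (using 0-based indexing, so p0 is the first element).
∂p0/∂z1 = -0.08382

p = softmax(z) = [0.787, 0.1065, 0.1065]
p0 = 0.787, p1 = 0.1065

∂p0/∂z1 = -p0 × p1 = -0.787 × 0.1065 = -0.08382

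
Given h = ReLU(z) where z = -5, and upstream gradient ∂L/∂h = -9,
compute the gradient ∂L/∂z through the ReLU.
∂L/∂z = 0

h = ReLU(-5) = 0
Since z < 0: ∂h/∂z = 0
∂L/∂z = ∂L/∂h · ∂h/∂z = -9 × 0 = 0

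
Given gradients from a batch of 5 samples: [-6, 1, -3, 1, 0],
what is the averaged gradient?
Average gradient = -1.4

Average = (1/5)(-6 + 1 + -3 + 1 + 0) = -7/5 = -1.4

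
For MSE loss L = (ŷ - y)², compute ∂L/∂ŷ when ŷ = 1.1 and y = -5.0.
∂L/∂ŷ = 12.2

∂L/∂ŷ = 2(ŷ - y) = 2(1.1 - -5.0) = 2(6.1) = 12.2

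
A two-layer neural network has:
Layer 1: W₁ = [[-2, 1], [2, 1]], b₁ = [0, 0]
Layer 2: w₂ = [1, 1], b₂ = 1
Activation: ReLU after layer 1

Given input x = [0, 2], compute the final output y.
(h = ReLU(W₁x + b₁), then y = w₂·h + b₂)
y = 5

Layer 1 pre-activation: z₁ = [2, 2]
After ReLU: h = [2, 2]
Layer 2 output: y = 1×2 + 1×2 + 1 = 5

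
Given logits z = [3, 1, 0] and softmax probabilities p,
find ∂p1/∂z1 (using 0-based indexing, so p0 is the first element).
∂p1/∂z1 = 0.1012

p = softmax(z) = [0.8438, 0.1142, 0.04201]
p1 = 0.1142

∂p1/∂z1 = p1(1 - p1) = 0.1142 × (1 - 0.1142) = 0.1012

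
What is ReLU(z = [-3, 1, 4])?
h = [0, 1, 4]

ReLU applied element-wise: max(0,-3)=0, max(0,1)=1, max(0,4)=4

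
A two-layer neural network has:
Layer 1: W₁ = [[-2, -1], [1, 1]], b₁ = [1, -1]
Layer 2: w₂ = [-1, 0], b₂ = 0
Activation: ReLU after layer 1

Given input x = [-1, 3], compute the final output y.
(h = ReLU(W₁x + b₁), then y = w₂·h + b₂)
y = 0

Layer 1 pre-activation: z₁ = [0, 1]
After ReLU: h = [0, 1]
Layer 2 output: y = -1×0 + 0×1 + 0 = 0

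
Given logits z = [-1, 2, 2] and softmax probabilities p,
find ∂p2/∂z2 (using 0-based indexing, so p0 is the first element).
∂p2/∂z2 = 0.2499

p = softmax(z) = [0.02429, 0.4879, 0.4879]
p2 = 0.4879

∂p2/∂z2 = p2(1 - p2) = 0.4879 × (1 - 0.4879) = 0.2499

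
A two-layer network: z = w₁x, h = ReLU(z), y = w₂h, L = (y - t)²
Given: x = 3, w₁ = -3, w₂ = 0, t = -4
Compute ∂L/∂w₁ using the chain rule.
∂L/∂w₁ = 0

Forward pass:
z = w₁x = -3×3 = -9
h = ReLU(-9) = 0
y = w₂h = 0×0 = 0

Backward pass:
∂L/∂y = 2(y - t) = 2(0 - -4) = 8
∂y/∂h = w₂ = 0
∂h/∂z = 0 (ReLU derivative)
∂z/∂w₁ = x = 3

∂L/∂w₁ = 8 × 0 × 0 × 3 = 0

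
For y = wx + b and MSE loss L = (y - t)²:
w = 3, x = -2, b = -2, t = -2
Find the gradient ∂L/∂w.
∂L/∂w = 24

y = wx + b = (3)(-2) + -2 = -8
∂L/∂y = 2(y - t) = 2(-8 - -2) = -12
∂y/∂w = x = -2
∂L/∂w = ∂L/∂y · ∂y/∂w = -12 × -2 = 24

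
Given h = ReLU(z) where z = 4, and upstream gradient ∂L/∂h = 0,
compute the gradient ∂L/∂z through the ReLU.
∂L/∂z = 0

h = ReLU(4) = 4
Since z > 0: ∂h/∂z = 1
∂L/∂z = ∂L/∂h · ∂h/∂z = 0 × 1 = 0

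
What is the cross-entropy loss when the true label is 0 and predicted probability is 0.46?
L = 0.6162

L = -0·log(0.46) - 1·log(0.54) = -log(0.54) = 0.6162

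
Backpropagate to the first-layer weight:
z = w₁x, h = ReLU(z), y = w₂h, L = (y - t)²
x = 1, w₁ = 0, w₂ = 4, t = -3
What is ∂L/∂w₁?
∂L/∂w₁ = 0

Forward pass:
z = w₁x = 0×1 = 0
h = ReLU(0) = 0
y = w₂h = 4×0 = 0

Backward pass:
∂L/∂y = 2(y - t) = 2(0 - -3) = 6
∂y/∂h = w₂ = 4
∂h/∂z = 0 (ReLU derivative)
∂z/∂w₁ = x = 1

∂L/∂w₁ = 6 × 4 × 0 × 1 = 0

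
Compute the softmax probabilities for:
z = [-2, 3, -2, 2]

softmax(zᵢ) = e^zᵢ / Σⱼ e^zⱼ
p = [0.0049, 0.7239, 0.0049, 0.2663]

exp(z) = [0.1353, 20.09, 0.1353, 7.389]
Sum = 27.75
p = [0.0049, 0.7239, 0.0049, 0.2663]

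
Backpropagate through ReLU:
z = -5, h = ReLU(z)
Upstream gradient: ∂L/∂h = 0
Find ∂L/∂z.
∂L/∂z = 0

h = ReLU(-5) = 0
Since z < 0: ∂h/∂z = 0
∂L/∂z = ∂L/∂h · ∂h/∂z = 0 × 0 = 0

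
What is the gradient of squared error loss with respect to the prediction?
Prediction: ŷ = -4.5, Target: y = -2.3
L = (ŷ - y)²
∂L/∂ŷ = -4.4

∂L/∂ŷ = 2(ŷ - y) = 2(-4.5 - -2.3) = 2(-2.2) = -4.4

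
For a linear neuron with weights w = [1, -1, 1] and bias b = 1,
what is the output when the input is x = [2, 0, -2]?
y = 1

y = (1)(2) + (-1)(0) + (1)(-2) + 1 = 1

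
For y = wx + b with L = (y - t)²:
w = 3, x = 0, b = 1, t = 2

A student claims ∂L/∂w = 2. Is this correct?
Incorrect

y = (3)(0) + 1 = 1
∂L/∂y = 2(y - t) = 2(1 - 2) = -2
∂y/∂w = x = 0
∂L/∂w = -2 × 0 = 0

Claimed value: 2
Incorrect: The correct gradient is 0.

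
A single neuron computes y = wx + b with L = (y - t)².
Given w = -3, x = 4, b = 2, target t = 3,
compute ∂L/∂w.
∂L/∂w = -104

y = wx + b = (-3)(4) + 2 = -10
∂L/∂y = 2(y - t) = 2(-10 - 3) = -26
∂y/∂w = x = 4
∂L/∂w = ∂L/∂y · ∂y/∂w = -26 × 4 = -104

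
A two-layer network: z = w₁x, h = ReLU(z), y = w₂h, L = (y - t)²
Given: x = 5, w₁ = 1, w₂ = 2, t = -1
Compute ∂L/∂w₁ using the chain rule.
∂L/∂w₁ = 220

Forward pass:
z = w₁x = 1×5 = 5
h = ReLU(5) = 5
y = w₂h = 2×5 = 10

Backward pass:
∂L/∂y = 2(y - t) = 2(10 - -1) = 22
∂y/∂h = w₂ = 2
∂h/∂z = 1 (ReLU derivative)
∂z/∂w₁ = x = 5

∂L/∂w₁ = 22 × 2 × 1 × 5 = 220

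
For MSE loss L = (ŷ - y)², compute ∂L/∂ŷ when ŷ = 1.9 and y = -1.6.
∂L/∂ŷ = 7.0

∂L/∂ŷ = 2(ŷ - y) = 2(1.9 - -1.6) = 2(3.5) = 7.0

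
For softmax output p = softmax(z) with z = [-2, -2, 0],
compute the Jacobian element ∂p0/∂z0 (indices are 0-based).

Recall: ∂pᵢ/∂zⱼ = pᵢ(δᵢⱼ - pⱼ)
∂p0/∂z0 = 0.09516

p = softmax(z) = [0.1065, 0.1065, 0.787]
p0 = 0.1065

∂p0/∂z0 = p0(1 - p0) = 0.1065 × (1 - 0.1065) = 0.09516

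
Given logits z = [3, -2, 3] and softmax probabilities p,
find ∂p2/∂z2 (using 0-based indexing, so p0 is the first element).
∂p2/∂z2 = 0.25

p = softmax(z) = [0.4983, 0.003358, 0.4983]
p2 = 0.4983

∂p2/∂z2 = p2(1 - p2) = 0.4983 × (1 - 0.4983) = 0.25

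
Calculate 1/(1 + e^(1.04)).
0.2611

sigmoid(-1.04) = 1/(1 + e^(1.04)) = 1/(1 + 2.829) = 0.2611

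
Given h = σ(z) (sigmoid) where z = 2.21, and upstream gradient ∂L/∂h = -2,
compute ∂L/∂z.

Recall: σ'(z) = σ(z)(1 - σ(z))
∂L/∂z = -0.1782

σ(2.21) = 0.9011
σ'(2.21) = σ(2.21)(1 - σ(2.21)) = 0.9011 × 0.09886 = 0.08908
∂L/∂z = ∂L/∂h · σ'(z) = -2 × 0.08908 = -0.1782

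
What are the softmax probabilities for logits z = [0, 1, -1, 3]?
p = [0.0414, 0.1125, 0.0152, 0.831]

exp(z) = [1, 2.718, 0.3679, 20.09]
Sum = 24.17
p = [0.0414, 0.1125, 0.0152, 0.831]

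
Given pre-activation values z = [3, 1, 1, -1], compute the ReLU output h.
h = [3, 1, 1, 0]

ReLU applied element-wise: max(0,3)=3, max(0,1)=1, max(0,1)=1, max(0,-1)=0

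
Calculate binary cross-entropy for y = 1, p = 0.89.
L = 0.1165

L = -1·log(0.89) - 0·log(0.11) = -log(0.89) = 0.1165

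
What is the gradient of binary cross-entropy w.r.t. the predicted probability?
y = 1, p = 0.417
∂L/∂p = -2.398

∂L/∂p = -y/p + (1-y)/(1-p) = -1/0.417 + 0 = -2.398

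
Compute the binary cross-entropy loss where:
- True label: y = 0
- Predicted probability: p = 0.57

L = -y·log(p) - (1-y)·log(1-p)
L = 0.844

L = -0·log(0.57) - 1·log(0.43) = -log(0.43) = 0.844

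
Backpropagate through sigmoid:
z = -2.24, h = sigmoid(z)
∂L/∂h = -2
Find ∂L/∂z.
∂L/∂z = -0.1739

σ(-2.24) = 0.09622
σ'(-2.24) = σ(-2.24)(1 - σ(-2.24)) = 0.09622 × 0.9038 = 0.08696
∂L/∂z = ∂L/∂h · σ'(z) = -2 × 0.08696 = -0.1739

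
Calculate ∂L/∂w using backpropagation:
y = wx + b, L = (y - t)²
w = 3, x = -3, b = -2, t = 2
∂L/∂w = 78

y = wx + b = (3)(-3) + -2 = -11
∂L/∂y = 2(y - t) = 2(-11 - 2) = -26
∂y/∂w = x = -3
∂L/∂w = ∂L/∂y · ∂y/∂w = -26 × -3 = 78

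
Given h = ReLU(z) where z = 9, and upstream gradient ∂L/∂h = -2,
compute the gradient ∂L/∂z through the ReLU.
∂L/∂z = -2

h = ReLU(9) = 9
Since z > 0: ∂h/∂z = 1
∂L/∂z = ∂L/∂h · ∂h/∂z = -2 × 1 = -2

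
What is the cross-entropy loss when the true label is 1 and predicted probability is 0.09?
L = 2.408

L = -1·log(0.09) - 0·log(0.91) = -log(0.09) = 2.408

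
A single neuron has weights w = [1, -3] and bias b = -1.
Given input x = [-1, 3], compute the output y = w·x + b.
y = -11

y = (1)(-1) + (-3)(3) + -1 = -11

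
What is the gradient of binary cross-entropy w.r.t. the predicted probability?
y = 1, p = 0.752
∂L/∂p = -1.33

∂L/∂p = -y/p + (1-y)/(1-p) = -1/0.752 + 0 = -1.33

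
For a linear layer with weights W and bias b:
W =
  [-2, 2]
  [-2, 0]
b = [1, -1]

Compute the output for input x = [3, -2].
y = [-9, -7]

Wx = [-2×3 + 2×-2, -2×3 + 0×-2]
   = [-10, -6]
y = Wx + b = [-10 + 1, -6 + -1] = [-9, -7]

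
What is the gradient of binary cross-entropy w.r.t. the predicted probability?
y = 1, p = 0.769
∂L/∂p = -1.3

∂L/∂p = -y/p + (1-y)/(1-p) = -1/0.769 + 0 = -1.3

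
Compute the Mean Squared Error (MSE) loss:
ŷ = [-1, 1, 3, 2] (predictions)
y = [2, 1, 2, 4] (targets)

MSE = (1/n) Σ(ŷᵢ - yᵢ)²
MSE = 3.5

MSE = (1/4)((-1-2)² + (1-1)² + (3-2)² + (2-4)²) = (1/4)(9 + 0 + 1 + 4) = 3.5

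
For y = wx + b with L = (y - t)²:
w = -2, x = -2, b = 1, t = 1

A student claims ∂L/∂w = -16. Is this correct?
Correct

y = (-2)(-2) + 1 = 5
∂L/∂y = 2(y - t) = 2(5 - 1) = 8
∂y/∂w = x = -2
∂L/∂w = 8 × -2 = -16

Claimed value: -16
Correct: The correct gradient is -16.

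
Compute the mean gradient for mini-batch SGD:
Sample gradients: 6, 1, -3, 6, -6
Average gradient = 0.8

Average = (1/5)(6 + 1 + -3 + 6 + -6) = 4/5 = 0.8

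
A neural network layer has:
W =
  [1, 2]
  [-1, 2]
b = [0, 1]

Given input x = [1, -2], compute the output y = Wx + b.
y = [-3, -4]

Wx = [1×1 + 2×-2, -1×1 + 2×-2]
   = [-3, -5]
y = Wx + b = [-3 + 0, -5 + 1] = [-3, -4]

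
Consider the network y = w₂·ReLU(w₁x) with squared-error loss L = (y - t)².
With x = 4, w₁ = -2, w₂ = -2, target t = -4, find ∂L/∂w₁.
∂L/∂w₁ = 0

Forward pass:
z = w₁x = -2×4 = -8
h = ReLU(-8) = 0
y = w₂h = -2×0 = 0

Backward pass:
∂L/∂y = 2(y - t) = 2(0 - -4) = 8
∂y/∂h = w₂ = -2
∂h/∂z = 0 (ReLU derivative)
∂z/∂w₁ = x = 4

∂L/∂w₁ = 8 × -2 × 0 × 4 = 0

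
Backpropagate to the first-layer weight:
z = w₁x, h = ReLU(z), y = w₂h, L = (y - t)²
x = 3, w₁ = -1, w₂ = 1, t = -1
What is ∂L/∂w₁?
∂L/∂w₁ = 0

Forward pass:
z = w₁x = -1×3 = -3
h = ReLU(-3) = 0
y = w₂h = 1×0 = 0

Backward pass:
∂L/∂y = 2(y - t) = 2(0 - -1) = 2
∂y/∂h = w₂ = 1
∂h/∂z = 0 (ReLU derivative)
∂z/∂w₁ = x = 3

∂L/∂w₁ = 2 × 1 × 0 × 3 = 0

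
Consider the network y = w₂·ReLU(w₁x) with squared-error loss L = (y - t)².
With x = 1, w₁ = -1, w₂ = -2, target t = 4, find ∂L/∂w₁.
∂L/∂w₁ = 0

Forward pass:
z = w₁x = -1×1 = -1
h = ReLU(-1) = 0
y = w₂h = -2×0 = 0

Backward pass:
∂L/∂y = 2(y - t) = 2(0 - 4) = -8
∂y/∂h = w₂ = -2
∂h/∂z = 0 (ReLU derivative)
∂z/∂w₁ = x = 1

∂L/∂w₁ = -8 × -2 × 0 × 1 = 0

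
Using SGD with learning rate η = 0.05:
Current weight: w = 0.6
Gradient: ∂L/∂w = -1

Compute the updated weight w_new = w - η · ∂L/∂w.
w_new = 0.65

w_new = w - η·∂L/∂w = 0.6 - 0.05×(-1) = 0.6 - (-0.05) = 0.65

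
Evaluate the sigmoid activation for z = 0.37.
0.5915

sigmoid(0.37) = 1/(1 + e^(-0.37)) = 1/(1 + 0.6907) = 0.5915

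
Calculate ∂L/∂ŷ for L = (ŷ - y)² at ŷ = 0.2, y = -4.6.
∂L/∂ŷ = 9.6

∂L/∂ŷ = 2(ŷ - y) = 2(0.2 - -4.6) = 2(4.8) = 9.6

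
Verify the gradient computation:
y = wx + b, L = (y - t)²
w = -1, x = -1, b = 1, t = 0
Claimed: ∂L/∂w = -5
Incorrect

y = (-1)(-1) + 1 = 2
∂L/∂y = 2(y - t) = 2(2 - 0) = 4
∂y/∂w = x = -1
∂L/∂w = 4 × -1 = -4

Claimed value: -5
Incorrect: The correct gradient is -4.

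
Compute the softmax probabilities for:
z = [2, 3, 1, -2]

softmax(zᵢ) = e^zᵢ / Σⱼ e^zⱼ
p = [0.2436, 0.6623, 0.0896, 0.0045]

exp(z) = [7.389, 20.09, 2.718, 0.1353]
Sum = 30.33
p = [0.2436, 0.6623, 0.0896, 0.0045]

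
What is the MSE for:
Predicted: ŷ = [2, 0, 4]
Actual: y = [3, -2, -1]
MSE = 10

MSE = (1/3)((2-3)² + (0--2)² + (4--1)²) = (1/3)(1 + 4 + 25) = 10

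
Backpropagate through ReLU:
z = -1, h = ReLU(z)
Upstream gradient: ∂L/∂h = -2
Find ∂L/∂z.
∂L/∂z = 0

h = ReLU(-1) = 0
Since z < 0: ∂h/∂z = 0
∂L/∂z = ∂L/∂h · ∂h/∂z = -2 × 0 = 0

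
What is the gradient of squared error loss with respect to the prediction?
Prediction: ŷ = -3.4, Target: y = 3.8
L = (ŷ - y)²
∂L/∂ŷ = -14.4

∂L/∂ŷ = 2(ŷ - y) = 2(-3.4 - 3.8) = 2(-7.2) = -14.4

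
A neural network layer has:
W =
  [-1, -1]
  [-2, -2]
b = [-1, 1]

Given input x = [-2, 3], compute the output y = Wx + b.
y = [-2, -1]

Wx = [-1×-2 + -1×3, -2×-2 + -2×3]
   = [-1, -2]
y = Wx + b = [-1 + -1, -2 + 1] = [-2, -1]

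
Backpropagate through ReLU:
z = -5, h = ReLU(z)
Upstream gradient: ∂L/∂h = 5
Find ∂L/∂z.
∂L/∂z = 0

h = ReLU(-5) = 0
Since z < 0: ∂h/∂z = 0
∂L/∂z = ∂L/∂h · ∂h/∂z = 5 × 0 = 0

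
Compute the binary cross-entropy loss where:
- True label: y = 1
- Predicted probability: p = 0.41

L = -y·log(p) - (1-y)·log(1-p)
L = 0.8916

L = -1·log(0.41) - 0·log(0.59) = -log(0.41) = 0.8916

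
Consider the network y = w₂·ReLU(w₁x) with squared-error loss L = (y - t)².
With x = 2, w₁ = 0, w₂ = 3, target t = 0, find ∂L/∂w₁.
∂L/∂w₁ = 0

Forward pass:
z = w₁x = 0×2 = 0
h = ReLU(0) = 0
y = w₂h = 3×0 = 0

Backward pass:
∂L/∂y = 2(y - t) = 2(0 - 0) = 0
∂y/∂h = w₂ = 3
∂h/∂z = 0 (ReLU derivative)
∂z/∂w₁ = x = 2

∂L/∂w₁ = 0 × 3 × 0 × 2 = 0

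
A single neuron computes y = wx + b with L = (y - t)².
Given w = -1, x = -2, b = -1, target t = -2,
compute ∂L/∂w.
∂L/∂w = -12

y = wx + b = (-1)(-2) + -1 = 1
∂L/∂y = 2(y - t) = 2(1 - -2) = 6
∂y/∂w = x = -2
∂L/∂w = ∂L/∂y · ∂y/∂w = 6 × -2 = -12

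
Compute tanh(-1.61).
-0.9232

tanh(-1.61) = (e^(-1.61) - e^(1.61))/(e^(-1.61) + e^(1.61)) = -0.9232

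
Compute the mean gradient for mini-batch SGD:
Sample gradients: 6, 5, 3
Average gradient = 4.667

Average = (1/3)(6 + 5 + 3) = 14/3 = 4.667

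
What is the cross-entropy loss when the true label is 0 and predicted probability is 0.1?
L = 0.1054

L = -0·log(0.1) - 1·log(0.9) = -log(0.9) = 0.1054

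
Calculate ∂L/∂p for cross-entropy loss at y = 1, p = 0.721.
∂L/∂p = -1.387

∂L/∂p = -y/p + (1-y)/(1-p) = -1/0.721 + 0 = -1.387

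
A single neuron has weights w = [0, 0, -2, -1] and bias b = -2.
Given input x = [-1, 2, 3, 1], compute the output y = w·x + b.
y = -9

y = (0)(-1) + (0)(2) + (-2)(3) + (-1)(1) + -2 = -9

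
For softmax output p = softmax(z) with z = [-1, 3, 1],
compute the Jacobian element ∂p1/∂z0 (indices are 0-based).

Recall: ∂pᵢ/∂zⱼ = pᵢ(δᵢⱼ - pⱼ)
∂p1/∂z0 = -0.01376

p = softmax(z) = [0.01588, 0.8668, 0.1173]
p1 = 0.8668, p0 = 0.01588

∂p1/∂z0 = -p1 × p0 = -0.8668 × 0.01588 = -0.01376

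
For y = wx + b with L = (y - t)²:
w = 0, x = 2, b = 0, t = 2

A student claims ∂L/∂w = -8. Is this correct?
Correct

y = (0)(2) + 0 = 0
∂L/∂y = 2(y - t) = 2(0 - 2) = -4
∂y/∂w = x = 2
∂L/∂w = -4 × 2 = -8

Claimed value: -8
Correct: The correct gradient is -8.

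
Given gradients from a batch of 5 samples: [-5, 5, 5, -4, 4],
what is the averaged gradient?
Average gradient = 1

Average = (1/5)(-5 + 5 + 5 + -4 + 4) = 5/5 = 1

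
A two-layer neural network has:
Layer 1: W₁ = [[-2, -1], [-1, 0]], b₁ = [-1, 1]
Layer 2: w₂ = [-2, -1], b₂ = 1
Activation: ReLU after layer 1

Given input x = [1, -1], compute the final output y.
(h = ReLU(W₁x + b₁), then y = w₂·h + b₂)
y = 1

Layer 1 pre-activation: z₁ = [-2, 0]
After ReLU: h = [0, 0]
Layer 2 output: y = -2×0 + -1×0 + 1 = 1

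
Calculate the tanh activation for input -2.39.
-0.9833

tanh(-2.39) = (e^(-2.39) - e^(2.39))/(e^(-2.39) + e^(2.39)) = -0.9833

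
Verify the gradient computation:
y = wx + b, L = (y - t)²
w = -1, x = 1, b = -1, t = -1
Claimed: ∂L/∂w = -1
Incorrect

y = (-1)(1) + -1 = -2
∂L/∂y = 2(y - t) = 2(-2 - -1) = -2
∂y/∂w = x = 1
∂L/∂w = -2 × 1 = -2

Claimed value: -1
Incorrect: The correct gradient is -2.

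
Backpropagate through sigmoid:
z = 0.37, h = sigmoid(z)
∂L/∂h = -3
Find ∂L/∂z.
∂L/∂z = -0.7249

σ(0.37) = 0.5915
σ'(0.37) = σ(0.37)(1 - σ(0.37)) = 0.5915 × 0.4085 = 0.2416
∂L/∂z = ∂L/∂h · σ'(z) = -3 × 0.2416 = -0.7249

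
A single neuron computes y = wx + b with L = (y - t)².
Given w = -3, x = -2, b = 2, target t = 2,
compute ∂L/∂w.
∂L/∂w = -24

y = wx + b = (-3)(-2) + 2 = 8
∂L/∂y = 2(y - t) = 2(8 - 2) = 12
∂y/∂w = x = -2
∂L/∂w = ∂L/∂y · ∂y/∂w = 12 × -2 = -24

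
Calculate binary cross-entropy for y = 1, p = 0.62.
L = 0.478

L = -1·log(0.62) - 0·log(0.38) = -log(0.62) = 0.478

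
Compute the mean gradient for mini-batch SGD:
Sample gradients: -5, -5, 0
Average gradient = -3.333

Average = (1/3)(-5 + -5 + 0) = -10/3 = -3.333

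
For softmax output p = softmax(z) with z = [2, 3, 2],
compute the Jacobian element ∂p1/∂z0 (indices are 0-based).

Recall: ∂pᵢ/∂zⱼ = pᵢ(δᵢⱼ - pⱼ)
∂p1/∂z0 = -0.1221

p = softmax(z) = [0.2119, 0.5761, 0.2119]
p1 = 0.5761, p0 = 0.2119

∂p1/∂z0 = -p1 × p0 = -0.5761 × 0.2119 = -0.1221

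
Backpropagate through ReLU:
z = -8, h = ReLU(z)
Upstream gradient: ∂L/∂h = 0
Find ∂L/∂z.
∂L/∂z = 0

h = ReLU(-8) = 0
Since z < 0: ∂h/∂z = 0
∂L/∂z = ∂L/∂h · ∂h/∂z = 0 × 0 = 0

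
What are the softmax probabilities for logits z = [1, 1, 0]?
p = [0.4223, 0.4223, 0.1554]

exp(z) = [2.718, 2.718, 1]
Sum = 6.437
p = [0.4223, 0.4223, 0.1554]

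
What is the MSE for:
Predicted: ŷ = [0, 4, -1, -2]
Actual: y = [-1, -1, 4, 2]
MSE = 16.75

MSE = (1/4)((0--1)² + (4--1)² + (-1-4)² + (-2-2)²) = (1/4)(1 + 25 + 25 + 16) = 16.75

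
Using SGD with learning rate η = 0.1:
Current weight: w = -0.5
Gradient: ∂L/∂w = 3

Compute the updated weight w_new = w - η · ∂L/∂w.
w_new = -0.8

w_new = w - η·∂L/∂w = -0.5 - 0.1×(3) = -0.5 - (0.3) = -0.8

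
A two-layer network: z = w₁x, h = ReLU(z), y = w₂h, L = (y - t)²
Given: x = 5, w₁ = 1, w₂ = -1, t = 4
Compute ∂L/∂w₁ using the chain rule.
∂L/∂w₁ = 90

Forward pass:
z = w₁x = 1×5 = 5
h = ReLU(5) = 5
y = w₂h = -1×5 = -5

Backward pass:
∂L/∂y = 2(y - t) = 2(-5 - 4) = -18
∂y/∂h = w₂ = -1
∂h/∂z = 1 (ReLU derivative)
∂z/∂w₁ = x = 5

∂L/∂w₁ = -18 × -1 × 1 × 5 = 90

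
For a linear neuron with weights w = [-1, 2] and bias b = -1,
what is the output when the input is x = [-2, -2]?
y = -3

y = (-1)(-2) + (2)(-2) + -1 = -3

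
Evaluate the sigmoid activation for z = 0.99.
0.7291

sigmoid(0.99) = 1/(1 + e^(-0.99)) = 1/(1 + 0.3716) = 0.7291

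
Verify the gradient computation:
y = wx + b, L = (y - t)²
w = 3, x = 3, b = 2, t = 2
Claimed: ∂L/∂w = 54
Correct

y = (3)(3) + 2 = 11
∂L/∂y = 2(y - t) = 2(11 - 2) = 18
∂y/∂w = x = 3
∂L/∂w = 18 × 3 = 54

Claimed value: 54
Correct: The correct gradient is 54.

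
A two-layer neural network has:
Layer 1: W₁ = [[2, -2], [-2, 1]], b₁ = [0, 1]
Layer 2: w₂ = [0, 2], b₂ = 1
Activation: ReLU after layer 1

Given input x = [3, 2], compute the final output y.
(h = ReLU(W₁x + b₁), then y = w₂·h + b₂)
y = 1

Layer 1 pre-activation: z₁ = [2, -3]
After ReLU: h = [2, 0]
Layer 2 output: y = 0×2 + 2×0 + 1 = 1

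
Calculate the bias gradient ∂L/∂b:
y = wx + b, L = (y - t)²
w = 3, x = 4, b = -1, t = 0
∂L/∂b = 22

y = wx + b = (3)(4) + -1 = 11
∂L/∂y = 2(y - t) = 2(11 - 0) = 22
∂y/∂b = 1
∂L/∂b = ∂L/∂y · ∂y/∂b = 22 × 1 = 22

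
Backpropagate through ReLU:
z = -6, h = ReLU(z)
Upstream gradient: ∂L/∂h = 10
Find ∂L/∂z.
∂L/∂z = 0

h = ReLU(-6) = 0
Since z < 0: ∂h/∂z = 0
∂L/∂z = ∂L/∂h · ∂h/∂z = 10 × 0 = 0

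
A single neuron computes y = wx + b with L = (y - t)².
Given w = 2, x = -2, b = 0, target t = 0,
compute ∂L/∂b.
∂L/∂b = -8

y = wx + b = (2)(-2) + 0 = -4
∂L/∂y = 2(y - t) = 2(-4 - 0) = -8
∂y/∂b = 1
∂L/∂b = ∂L/∂y · ∂y/∂b = -8 × 1 = -8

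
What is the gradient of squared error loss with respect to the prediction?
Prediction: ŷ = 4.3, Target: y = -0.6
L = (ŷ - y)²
∂L/∂ŷ = 9.8

∂L/∂ŷ = 2(ŷ - y) = 2(4.3 - -0.6) = 2(4.9) = 9.8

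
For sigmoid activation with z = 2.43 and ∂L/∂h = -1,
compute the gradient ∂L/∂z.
∂L/∂z = -0.07437

σ(2.43) = 0.9191
σ'(2.43) = σ(2.43)(1 - σ(2.43)) = 0.9191 × 0.08091 = 0.07437
∂L/∂z = ∂L/∂h · σ'(z) = -1 × 0.07437 = -0.07437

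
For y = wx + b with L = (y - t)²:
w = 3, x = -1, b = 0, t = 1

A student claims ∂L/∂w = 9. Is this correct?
Incorrect

y = (3)(-1) + 0 = -3
∂L/∂y = 2(y - t) = 2(-3 - 1) = -8
∂y/∂w = x = -1
∂L/∂w = -8 × -1 = 8

Claimed value: 9
Incorrect: The correct gradient is 8.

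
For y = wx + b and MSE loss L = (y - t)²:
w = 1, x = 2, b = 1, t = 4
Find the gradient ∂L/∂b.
∂L/∂b = -2

y = wx + b = (1)(2) + 1 = 3
∂L/∂y = 2(y - t) = 2(3 - 4) = -2
∂y/∂b = 1
∂L/∂b = ∂L/∂y · ∂y/∂b = -2 × 1 = -2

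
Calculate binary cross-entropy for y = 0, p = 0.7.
L = 1.204

L = -0·log(0.7) - 1·log(0.3) = -log(0.3) = 1.204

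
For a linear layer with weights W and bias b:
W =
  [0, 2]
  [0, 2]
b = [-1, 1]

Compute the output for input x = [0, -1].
y = [-3, -1]

Wx = [0×0 + 2×-1, 0×0 + 2×-1]
   = [-2, -2]
y = Wx + b = [-2 + -1, -2 + 1] = [-3, -1]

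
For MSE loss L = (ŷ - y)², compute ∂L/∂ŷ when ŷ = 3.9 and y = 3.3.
∂L/∂ŷ = 1.2

∂L/∂ŷ = 2(ŷ - y) = 2(3.9 - 3.3) = 2(0.6) = 1.2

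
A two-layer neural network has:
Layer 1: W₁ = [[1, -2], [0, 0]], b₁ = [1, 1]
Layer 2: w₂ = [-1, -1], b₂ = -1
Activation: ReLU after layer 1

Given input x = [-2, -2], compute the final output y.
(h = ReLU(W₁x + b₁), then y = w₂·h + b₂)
y = -5

Layer 1 pre-activation: z₁ = [3, 1]
After ReLU: h = [3, 1]
Layer 2 output: y = -1×3 + -1×1 + -1 = -5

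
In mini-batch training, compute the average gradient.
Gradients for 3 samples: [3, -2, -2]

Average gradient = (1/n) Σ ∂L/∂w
Average gradient = -0.3333

Average = (1/3)(3 + -2 + -2) = -1/3 = -0.3333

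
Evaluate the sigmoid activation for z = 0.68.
0.6637

sigmoid(0.68) = 1/(1 + e^(-0.68)) = 1/(1 + 0.5066) = 0.6637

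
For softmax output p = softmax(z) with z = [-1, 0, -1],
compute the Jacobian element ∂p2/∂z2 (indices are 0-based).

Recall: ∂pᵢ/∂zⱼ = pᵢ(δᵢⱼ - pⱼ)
∂p2/∂z2 = 0.167

p = softmax(z) = [0.2119, 0.5761, 0.2119]
p2 = 0.2119

∂p2/∂z2 = p2(1 - p2) = 0.2119 × (1 - 0.2119) = 0.167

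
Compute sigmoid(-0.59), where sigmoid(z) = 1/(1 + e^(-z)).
0.3566

sigmoid(-0.59) = 1/(1 + e^(0.59)) = 1/(1 + 1.804) = 0.3566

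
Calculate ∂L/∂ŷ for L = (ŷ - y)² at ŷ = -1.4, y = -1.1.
∂L/∂ŷ = -0.6

∂L/∂ŷ = 2(ŷ - y) = 2(-1.4 - -1.1) = 2(-0.3) = -0.6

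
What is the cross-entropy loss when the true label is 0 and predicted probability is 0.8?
L = 1.609

L = -0·log(0.8) - 1·log(0.2) = -log(0.2) = 1.609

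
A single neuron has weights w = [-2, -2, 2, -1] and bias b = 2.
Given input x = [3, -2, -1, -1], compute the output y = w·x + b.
y = -1

y = (-2)(3) + (-2)(-2) + (2)(-1) + (-1)(-1) + 2 = -1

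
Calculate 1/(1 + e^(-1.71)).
0.8468

sigmoid(1.71) = 1/(1 + e^(-1.71)) = 1/(1 + 0.1809) = 0.8468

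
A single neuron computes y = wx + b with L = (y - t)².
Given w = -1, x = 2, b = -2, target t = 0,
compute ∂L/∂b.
∂L/∂b = -8

y = wx + b = (-1)(2) + -2 = -4
∂L/∂y = 2(y - t) = 2(-4 - 0) = -8
∂y/∂b = 1
∂L/∂b = ∂L/∂y · ∂y/∂b = -8 × 1 = -8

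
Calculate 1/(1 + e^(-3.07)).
0.9556

sigmoid(3.07) = 1/(1 + e^(-3.07)) = 1/(1 + 0.04642) = 0.9556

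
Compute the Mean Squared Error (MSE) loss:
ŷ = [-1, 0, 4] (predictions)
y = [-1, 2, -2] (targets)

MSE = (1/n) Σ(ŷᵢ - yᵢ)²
MSE = 13.33

MSE = (1/3)((-1--1)² + (0-2)² + (4--2)²) = (1/3)(0 + 4 + 36) = 13.33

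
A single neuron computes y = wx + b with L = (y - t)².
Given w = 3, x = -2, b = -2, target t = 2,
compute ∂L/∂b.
∂L/∂b = -20

y = wx + b = (3)(-2) + -2 = -8
∂L/∂y = 2(y - t) = 2(-8 - 2) = -20
∂y/∂b = 1
∂L/∂b = ∂L/∂y · ∂y/∂b = -20 × 1 = -20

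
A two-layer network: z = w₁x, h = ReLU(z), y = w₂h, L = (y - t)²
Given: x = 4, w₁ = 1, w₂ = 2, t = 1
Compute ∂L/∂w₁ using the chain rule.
∂L/∂w₁ = 112

Forward pass:
z = w₁x = 1×4 = 4
h = ReLU(4) = 4
y = w₂h = 2×4 = 8

Backward pass:
∂L/∂y = 2(y - t) = 2(8 - 1) = 14
∂y/∂h = w₂ = 2
∂h/∂z = 1 (ReLU derivative)
∂z/∂w₁ = x = 4

∂L/∂w₁ = 14 × 2 × 1 × 4 = 112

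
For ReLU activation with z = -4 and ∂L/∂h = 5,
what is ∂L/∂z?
∂L/∂z = 0

h = ReLU(-4) = 0
Since z < 0: ∂h/∂z = 0
∂L/∂z = ∂L/∂h · ∂h/∂z = 5 × 0 = 0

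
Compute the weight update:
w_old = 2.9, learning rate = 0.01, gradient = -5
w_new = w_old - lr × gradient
w_new = 2.95

w_new = w - η·∂L/∂w = 2.9 - 0.01×(-5) = 2.9 - (-0.05) = 2.95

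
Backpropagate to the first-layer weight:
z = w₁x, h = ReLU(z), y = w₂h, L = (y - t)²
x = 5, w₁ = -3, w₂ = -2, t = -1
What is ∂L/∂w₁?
∂L/∂w₁ = 0

Forward pass:
z = w₁x = -3×5 = -15
h = ReLU(-15) = 0
y = w₂h = -2×0 = 0

Backward pass:
∂L/∂y = 2(y - t) = 2(0 - -1) = 2
∂y/∂h = w₂ = -2
∂h/∂z = 0 (ReLU derivative)
∂z/∂w₁ = x = 5

∂L/∂w₁ = 2 × -2 × 0 × 5 = 0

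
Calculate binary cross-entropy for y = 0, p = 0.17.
L = 0.1863

L = -0·log(0.17) - 1·log(0.83) = -log(0.83) = 0.1863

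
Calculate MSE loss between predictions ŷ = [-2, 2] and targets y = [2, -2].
MSE = 16

MSE = (1/2)((-2-2)² + (2--2)²) = (1/2)(16 + 16) = 16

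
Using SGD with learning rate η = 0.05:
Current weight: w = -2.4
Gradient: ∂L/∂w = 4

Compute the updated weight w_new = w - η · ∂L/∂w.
w_new = -2.6

w_new = w - η·∂L/∂w = -2.4 - 0.05×(4) = -2.4 - (0.2) = -2.6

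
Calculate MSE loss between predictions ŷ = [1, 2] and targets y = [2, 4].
MSE = 2.5

MSE = (1/2)((1-2)² + (2-4)²) = (1/2)(1 + 4) = 2.5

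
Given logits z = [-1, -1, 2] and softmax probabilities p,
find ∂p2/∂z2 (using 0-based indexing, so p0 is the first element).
∂p2/∂z2 = 0.08236

p = softmax(z) = [0.04528, 0.04528, 0.9094]
p2 = 0.9094

∂p2/∂z2 = p2(1 - p2) = 0.9094 × (1 - 0.9094) = 0.08236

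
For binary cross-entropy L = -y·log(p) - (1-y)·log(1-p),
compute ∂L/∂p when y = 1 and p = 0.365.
∂L/∂p = -2.74

∂L/∂p = -y/p + (1-y)/(1-p) = -1/0.365 + 0 = -2.74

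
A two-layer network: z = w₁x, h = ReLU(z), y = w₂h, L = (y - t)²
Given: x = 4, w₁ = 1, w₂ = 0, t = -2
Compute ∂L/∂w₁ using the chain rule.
∂L/∂w₁ = 0

Forward pass:
z = w₁x = 1×4 = 4
h = ReLU(4) = 4
y = w₂h = 0×4 = 0

Backward pass:
∂L/∂y = 2(y - t) = 2(0 - -2) = 4
∂y/∂h = w₂ = 0
∂h/∂z = 1 (ReLU derivative)
∂z/∂w₁ = x = 4

∂L/∂w₁ = 4 × 0 × 1 × 4 = 0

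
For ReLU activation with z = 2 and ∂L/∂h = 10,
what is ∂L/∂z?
∂L/∂z = 10

h = ReLU(2) = 2
Since z > 0: ∂h/∂z = 1
∂L/∂z = ∂L/∂h · ∂h/∂z = 10 × 1 = 10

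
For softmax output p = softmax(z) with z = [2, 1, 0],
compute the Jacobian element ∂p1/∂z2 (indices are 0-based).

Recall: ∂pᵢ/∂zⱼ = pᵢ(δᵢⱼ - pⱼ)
∂p1/∂z2 = -0.02203

p = softmax(z) = [0.6652, 0.2447, 0.09003]
p1 = 0.2447, p2 = 0.09003

∂p1/∂z2 = -p1 × p2 = -0.2447 × 0.09003 = -0.02203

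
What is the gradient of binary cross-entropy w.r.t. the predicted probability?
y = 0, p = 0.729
∂L/∂p = 3.69

∂L/∂p = -y/p + (1-y)/(1-p) = 0 + 1/0.271 = 3.69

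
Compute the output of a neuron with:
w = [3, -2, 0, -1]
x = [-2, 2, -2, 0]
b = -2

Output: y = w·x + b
y = -12

y = (3)(-2) + (-2)(2) + (0)(-2) + (-1)(0) + -2 = -12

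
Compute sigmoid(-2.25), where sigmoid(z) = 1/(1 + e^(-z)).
0.09535

sigmoid(-2.25) = 1/(1 + e^(2.25)) = 1/(1 + 9.488) = 0.09535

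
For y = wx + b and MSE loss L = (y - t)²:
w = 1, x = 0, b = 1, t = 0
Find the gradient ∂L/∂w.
∂L/∂w = 0

y = wx + b = (1)(0) + 1 = 1
∂L/∂y = 2(y - t) = 2(1 - 0) = 2
∂y/∂w = x = 0
∂L/∂w = ∂L/∂y · ∂y/∂w = 2 × 0 = 0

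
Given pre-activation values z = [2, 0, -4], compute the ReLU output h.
h = [2, 0, 0]

ReLU applied element-wise: max(0,2)=2, max(0,0)=0, max(0,-4)=0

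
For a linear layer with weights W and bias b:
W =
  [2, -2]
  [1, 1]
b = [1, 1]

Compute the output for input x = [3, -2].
y = [11, 2]

Wx = [2×3 + -2×-2, 1×3 + 1×-2]
   = [10, 1]
y = Wx + b = [10 + 1, 1 + 1] = [11, 2]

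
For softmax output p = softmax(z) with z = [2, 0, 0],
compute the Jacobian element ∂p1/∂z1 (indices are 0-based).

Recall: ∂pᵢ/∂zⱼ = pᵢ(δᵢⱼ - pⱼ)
∂p1/∂z1 = 0.09516

p = softmax(z) = [0.787, 0.1065, 0.1065]
p1 = 0.1065

∂p1/∂z1 = p1(1 - p1) = 0.1065 × (1 - 0.1065) = 0.09516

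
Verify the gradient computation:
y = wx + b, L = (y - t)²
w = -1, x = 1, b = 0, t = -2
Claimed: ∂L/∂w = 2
Correct

y = (-1)(1) + 0 = -1
∂L/∂y = 2(y - t) = 2(-1 - -2) = 2
∂y/∂w = x = 1
∂L/∂w = 2 × 1 = 2

Claimed value: 2
Correct: The correct gradient is 2.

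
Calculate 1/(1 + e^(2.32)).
0.08948

sigmoid(-2.32) = 1/(1 + e^(2.32)) = 1/(1 + 10.18) = 0.08948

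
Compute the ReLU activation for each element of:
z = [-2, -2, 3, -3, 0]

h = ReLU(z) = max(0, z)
h = [0, 0, 3, 0, 0]

ReLU applied element-wise: max(0,-2)=0, max(0,-2)=0, max(0,3)=3, max(0,-3)=0, max(0,0)=0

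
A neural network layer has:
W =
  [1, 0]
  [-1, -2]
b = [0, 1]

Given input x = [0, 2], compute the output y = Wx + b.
y = [0, -3]

Wx = [1×0 + 0×2, -1×0 + -2×2]
   = [0, -4]
y = Wx + b = [0 + 0, -4 + 1] = [0, -3]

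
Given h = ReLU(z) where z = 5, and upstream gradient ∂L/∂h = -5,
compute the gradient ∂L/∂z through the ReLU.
∂L/∂z = -5

h = ReLU(5) = 5
Since z > 0: ∂h/∂z = 1
∂L/∂z = ∂L/∂h · ∂h/∂z = -5 × 1 = -5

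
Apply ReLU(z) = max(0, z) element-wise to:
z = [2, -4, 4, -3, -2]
h = [2, 0, 4, 0, 0]

ReLU applied element-wise: max(0,2)=2, max(0,-4)=0, max(0,4)=4, max(0,-3)=0, max(0,-2)=0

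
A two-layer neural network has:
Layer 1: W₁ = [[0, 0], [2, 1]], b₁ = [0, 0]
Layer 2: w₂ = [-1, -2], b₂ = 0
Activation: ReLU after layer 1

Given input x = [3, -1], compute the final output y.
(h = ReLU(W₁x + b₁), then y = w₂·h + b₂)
y = -10

Layer 1 pre-activation: z₁ = [0, 5]
After ReLU: h = [0, 5]
Layer 2 output: y = -1×0 + -2×5 + 0 = -10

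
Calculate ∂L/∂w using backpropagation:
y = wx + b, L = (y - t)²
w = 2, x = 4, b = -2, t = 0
∂L/∂w = 48

y = wx + b = (2)(4) + -2 = 6
∂L/∂y = 2(y - t) = 2(6 - 0) = 12
∂y/∂w = x = 4
∂L/∂w = ∂L/∂y · ∂y/∂w = 12 × 4 = 48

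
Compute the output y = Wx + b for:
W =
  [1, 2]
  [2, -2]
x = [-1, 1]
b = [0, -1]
y = [1, -5]

Wx = [1×-1 + 2×1, 2×-1 + -2×1]
   = [1, -4]
y = Wx + b = [1 + 0, -4 + -1] = [1, -5]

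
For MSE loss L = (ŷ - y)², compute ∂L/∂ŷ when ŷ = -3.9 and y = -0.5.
∂L/∂ŷ = -6.8

∂L/∂ŷ = 2(ŷ - y) = 2(-3.9 - -0.5) = 2(-3.4) = -6.8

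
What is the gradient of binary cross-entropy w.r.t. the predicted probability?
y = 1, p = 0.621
∂L/∂p = -1.61

∂L/∂p = -y/p + (1-y)/(1-p) = -1/0.621 + 0 = -1.61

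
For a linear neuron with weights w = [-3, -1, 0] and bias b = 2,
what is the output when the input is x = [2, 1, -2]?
y = -5

y = (-3)(2) + (-1)(1) + (0)(-2) + 2 = -5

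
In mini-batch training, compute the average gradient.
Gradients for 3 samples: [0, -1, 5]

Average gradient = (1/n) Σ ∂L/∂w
Average gradient = 1.333

Average = (1/3)(0 + -1 + 5) = 4/3 = 1.333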